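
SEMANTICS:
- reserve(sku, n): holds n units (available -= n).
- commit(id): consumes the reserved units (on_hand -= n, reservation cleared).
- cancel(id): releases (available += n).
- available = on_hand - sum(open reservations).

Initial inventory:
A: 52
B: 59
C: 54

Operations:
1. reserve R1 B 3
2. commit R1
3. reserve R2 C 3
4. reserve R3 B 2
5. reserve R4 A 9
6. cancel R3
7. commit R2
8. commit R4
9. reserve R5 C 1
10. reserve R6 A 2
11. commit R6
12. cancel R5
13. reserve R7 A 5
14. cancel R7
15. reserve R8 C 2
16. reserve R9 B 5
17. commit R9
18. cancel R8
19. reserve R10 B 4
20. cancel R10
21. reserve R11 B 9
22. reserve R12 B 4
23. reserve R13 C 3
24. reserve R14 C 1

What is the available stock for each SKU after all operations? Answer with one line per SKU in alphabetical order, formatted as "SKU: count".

Answer: A: 41
B: 38
C: 47

Derivation:
Step 1: reserve R1 B 3 -> on_hand[A=52 B=59 C=54] avail[A=52 B=56 C=54] open={R1}
Step 2: commit R1 -> on_hand[A=52 B=56 C=54] avail[A=52 B=56 C=54] open={}
Step 3: reserve R2 C 3 -> on_hand[A=52 B=56 C=54] avail[A=52 B=56 C=51] open={R2}
Step 4: reserve R3 B 2 -> on_hand[A=52 B=56 C=54] avail[A=52 B=54 C=51] open={R2,R3}
Step 5: reserve R4 A 9 -> on_hand[A=52 B=56 C=54] avail[A=43 B=54 C=51] open={R2,R3,R4}
Step 6: cancel R3 -> on_hand[A=52 B=56 C=54] avail[A=43 B=56 C=51] open={R2,R4}
Step 7: commit R2 -> on_hand[A=52 B=56 C=51] avail[A=43 B=56 C=51] open={R4}
Step 8: commit R4 -> on_hand[A=43 B=56 C=51] avail[A=43 B=56 C=51] open={}
Step 9: reserve R5 C 1 -> on_hand[A=43 B=56 C=51] avail[A=43 B=56 C=50] open={R5}
Step 10: reserve R6 A 2 -> on_hand[A=43 B=56 C=51] avail[A=41 B=56 C=50] open={R5,R6}
Step 11: commit R6 -> on_hand[A=41 B=56 C=51] avail[A=41 B=56 C=50] open={R5}
Step 12: cancel R5 -> on_hand[A=41 B=56 C=51] avail[A=41 B=56 C=51] open={}
Step 13: reserve R7 A 5 -> on_hand[A=41 B=56 C=51] avail[A=36 B=56 C=51] open={R7}
Step 14: cancel R7 -> on_hand[A=41 B=56 C=51] avail[A=41 B=56 C=51] open={}
Step 15: reserve R8 C 2 -> on_hand[A=41 B=56 C=51] avail[A=41 B=56 C=49] open={R8}
Step 16: reserve R9 B 5 -> on_hand[A=41 B=56 C=51] avail[A=41 B=51 C=49] open={R8,R9}
Step 17: commit R9 -> on_hand[A=41 B=51 C=51] avail[A=41 B=51 C=49] open={R8}
Step 18: cancel R8 -> on_hand[A=41 B=51 C=51] avail[A=41 B=51 C=51] open={}
Step 19: reserve R10 B 4 -> on_hand[A=41 B=51 C=51] avail[A=41 B=47 C=51] open={R10}
Step 20: cancel R10 -> on_hand[A=41 B=51 C=51] avail[A=41 B=51 C=51] open={}
Step 21: reserve R11 B 9 -> on_hand[A=41 B=51 C=51] avail[A=41 B=42 C=51] open={R11}
Step 22: reserve R12 B 4 -> on_hand[A=41 B=51 C=51] avail[A=41 B=38 C=51] open={R11,R12}
Step 23: reserve R13 C 3 -> on_hand[A=41 B=51 C=51] avail[A=41 B=38 C=48] open={R11,R12,R13}
Step 24: reserve R14 C 1 -> on_hand[A=41 B=51 C=51] avail[A=41 B=38 C=47] open={R11,R12,R13,R14}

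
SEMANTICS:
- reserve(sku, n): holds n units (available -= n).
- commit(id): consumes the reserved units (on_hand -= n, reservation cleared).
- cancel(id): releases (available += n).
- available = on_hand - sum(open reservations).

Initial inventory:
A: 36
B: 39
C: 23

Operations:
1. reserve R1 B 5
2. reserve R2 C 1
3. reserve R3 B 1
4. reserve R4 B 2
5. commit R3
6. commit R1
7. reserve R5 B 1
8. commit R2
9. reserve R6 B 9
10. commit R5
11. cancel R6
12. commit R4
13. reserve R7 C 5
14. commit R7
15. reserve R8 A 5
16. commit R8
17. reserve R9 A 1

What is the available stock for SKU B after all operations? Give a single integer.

Answer: 30

Derivation:
Step 1: reserve R1 B 5 -> on_hand[A=36 B=39 C=23] avail[A=36 B=34 C=23] open={R1}
Step 2: reserve R2 C 1 -> on_hand[A=36 B=39 C=23] avail[A=36 B=34 C=22] open={R1,R2}
Step 3: reserve R3 B 1 -> on_hand[A=36 B=39 C=23] avail[A=36 B=33 C=22] open={R1,R2,R3}
Step 4: reserve R4 B 2 -> on_hand[A=36 B=39 C=23] avail[A=36 B=31 C=22] open={R1,R2,R3,R4}
Step 5: commit R3 -> on_hand[A=36 B=38 C=23] avail[A=36 B=31 C=22] open={R1,R2,R4}
Step 6: commit R1 -> on_hand[A=36 B=33 C=23] avail[A=36 B=31 C=22] open={R2,R4}
Step 7: reserve R5 B 1 -> on_hand[A=36 B=33 C=23] avail[A=36 B=30 C=22] open={R2,R4,R5}
Step 8: commit R2 -> on_hand[A=36 B=33 C=22] avail[A=36 B=30 C=22] open={R4,R5}
Step 9: reserve R6 B 9 -> on_hand[A=36 B=33 C=22] avail[A=36 B=21 C=22] open={R4,R5,R6}
Step 10: commit R5 -> on_hand[A=36 B=32 C=22] avail[A=36 B=21 C=22] open={R4,R6}
Step 11: cancel R6 -> on_hand[A=36 B=32 C=22] avail[A=36 B=30 C=22] open={R4}
Step 12: commit R4 -> on_hand[A=36 B=30 C=22] avail[A=36 B=30 C=22] open={}
Step 13: reserve R7 C 5 -> on_hand[A=36 B=30 C=22] avail[A=36 B=30 C=17] open={R7}
Step 14: commit R7 -> on_hand[A=36 B=30 C=17] avail[A=36 B=30 C=17] open={}
Step 15: reserve R8 A 5 -> on_hand[A=36 B=30 C=17] avail[A=31 B=30 C=17] open={R8}
Step 16: commit R8 -> on_hand[A=31 B=30 C=17] avail[A=31 B=30 C=17] open={}
Step 17: reserve R9 A 1 -> on_hand[A=31 B=30 C=17] avail[A=30 B=30 C=17] open={R9}
Final available[B] = 30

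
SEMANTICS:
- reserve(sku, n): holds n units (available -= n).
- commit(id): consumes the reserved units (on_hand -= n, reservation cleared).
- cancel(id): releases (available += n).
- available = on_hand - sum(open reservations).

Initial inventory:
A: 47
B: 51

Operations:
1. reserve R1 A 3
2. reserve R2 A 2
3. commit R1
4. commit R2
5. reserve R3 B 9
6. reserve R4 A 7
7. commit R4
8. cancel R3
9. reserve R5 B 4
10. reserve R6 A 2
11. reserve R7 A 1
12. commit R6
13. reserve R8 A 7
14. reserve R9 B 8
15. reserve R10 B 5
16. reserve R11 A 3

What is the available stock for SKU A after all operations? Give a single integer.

Step 1: reserve R1 A 3 -> on_hand[A=47 B=51] avail[A=44 B=51] open={R1}
Step 2: reserve R2 A 2 -> on_hand[A=47 B=51] avail[A=42 B=51] open={R1,R2}
Step 3: commit R1 -> on_hand[A=44 B=51] avail[A=42 B=51] open={R2}
Step 4: commit R2 -> on_hand[A=42 B=51] avail[A=42 B=51] open={}
Step 5: reserve R3 B 9 -> on_hand[A=42 B=51] avail[A=42 B=42] open={R3}
Step 6: reserve R4 A 7 -> on_hand[A=42 B=51] avail[A=35 B=42] open={R3,R4}
Step 7: commit R4 -> on_hand[A=35 B=51] avail[A=35 B=42] open={R3}
Step 8: cancel R3 -> on_hand[A=35 B=51] avail[A=35 B=51] open={}
Step 9: reserve R5 B 4 -> on_hand[A=35 B=51] avail[A=35 B=47] open={R5}
Step 10: reserve R6 A 2 -> on_hand[A=35 B=51] avail[A=33 B=47] open={R5,R6}
Step 11: reserve R7 A 1 -> on_hand[A=35 B=51] avail[A=32 B=47] open={R5,R6,R7}
Step 12: commit R6 -> on_hand[A=33 B=51] avail[A=32 B=47] open={R5,R7}
Step 13: reserve R8 A 7 -> on_hand[A=33 B=51] avail[A=25 B=47] open={R5,R7,R8}
Step 14: reserve R9 B 8 -> on_hand[A=33 B=51] avail[A=25 B=39] open={R5,R7,R8,R9}
Step 15: reserve R10 B 5 -> on_hand[A=33 B=51] avail[A=25 B=34] open={R10,R5,R7,R8,R9}
Step 16: reserve R11 A 3 -> on_hand[A=33 B=51] avail[A=22 B=34] open={R10,R11,R5,R7,R8,R9}
Final available[A] = 22

Answer: 22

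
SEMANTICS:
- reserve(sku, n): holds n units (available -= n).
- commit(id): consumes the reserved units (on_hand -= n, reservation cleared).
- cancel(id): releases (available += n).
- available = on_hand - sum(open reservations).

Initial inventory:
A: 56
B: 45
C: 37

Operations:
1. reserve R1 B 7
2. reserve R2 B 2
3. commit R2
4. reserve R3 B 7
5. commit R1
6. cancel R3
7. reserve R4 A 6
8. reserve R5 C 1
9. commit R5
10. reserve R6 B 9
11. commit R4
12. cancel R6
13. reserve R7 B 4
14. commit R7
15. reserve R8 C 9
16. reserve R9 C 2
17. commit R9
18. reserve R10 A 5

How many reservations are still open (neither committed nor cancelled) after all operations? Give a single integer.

Step 1: reserve R1 B 7 -> on_hand[A=56 B=45 C=37] avail[A=56 B=38 C=37] open={R1}
Step 2: reserve R2 B 2 -> on_hand[A=56 B=45 C=37] avail[A=56 B=36 C=37] open={R1,R2}
Step 3: commit R2 -> on_hand[A=56 B=43 C=37] avail[A=56 B=36 C=37] open={R1}
Step 4: reserve R3 B 7 -> on_hand[A=56 B=43 C=37] avail[A=56 B=29 C=37] open={R1,R3}
Step 5: commit R1 -> on_hand[A=56 B=36 C=37] avail[A=56 B=29 C=37] open={R3}
Step 6: cancel R3 -> on_hand[A=56 B=36 C=37] avail[A=56 B=36 C=37] open={}
Step 7: reserve R4 A 6 -> on_hand[A=56 B=36 C=37] avail[A=50 B=36 C=37] open={R4}
Step 8: reserve R5 C 1 -> on_hand[A=56 B=36 C=37] avail[A=50 B=36 C=36] open={R4,R5}
Step 9: commit R5 -> on_hand[A=56 B=36 C=36] avail[A=50 B=36 C=36] open={R4}
Step 10: reserve R6 B 9 -> on_hand[A=56 B=36 C=36] avail[A=50 B=27 C=36] open={R4,R6}
Step 11: commit R4 -> on_hand[A=50 B=36 C=36] avail[A=50 B=27 C=36] open={R6}
Step 12: cancel R6 -> on_hand[A=50 B=36 C=36] avail[A=50 B=36 C=36] open={}
Step 13: reserve R7 B 4 -> on_hand[A=50 B=36 C=36] avail[A=50 B=32 C=36] open={R7}
Step 14: commit R7 -> on_hand[A=50 B=32 C=36] avail[A=50 B=32 C=36] open={}
Step 15: reserve R8 C 9 -> on_hand[A=50 B=32 C=36] avail[A=50 B=32 C=27] open={R8}
Step 16: reserve R9 C 2 -> on_hand[A=50 B=32 C=36] avail[A=50 B=32 C=25] open={R8,R9}
Step 17: commit R9 -> on_hand[A=50 B=32 C=34] avail[A=50 B=32 C=25] open={R8}
Step 18: reserve R10 A 5 -> on_hand[A=50 B=32 C=34] avail[A=45 B=32 C=25] open={R10,R8}
Open reservations: ['R10', 'R8'] -> 2

Answer: 2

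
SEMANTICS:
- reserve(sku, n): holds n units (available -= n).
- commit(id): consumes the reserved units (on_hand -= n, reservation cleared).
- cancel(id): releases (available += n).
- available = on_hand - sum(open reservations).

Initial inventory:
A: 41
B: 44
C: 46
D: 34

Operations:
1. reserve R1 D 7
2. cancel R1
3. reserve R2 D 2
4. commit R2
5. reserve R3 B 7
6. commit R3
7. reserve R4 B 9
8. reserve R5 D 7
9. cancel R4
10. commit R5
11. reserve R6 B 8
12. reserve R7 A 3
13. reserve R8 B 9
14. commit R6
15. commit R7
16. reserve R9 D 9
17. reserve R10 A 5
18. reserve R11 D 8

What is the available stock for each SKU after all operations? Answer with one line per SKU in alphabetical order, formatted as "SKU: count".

Answer: A: 33
B: 20
C: 46
D: 8

Derivation:
Step 1: reserve R1 D 7 -> on_hand[A=41 B=44 C=46 D=34] avail[A=41 B=44 C=46 D=27] open={R1}
Step 2: cancel R1 -> on_hand[A=41 B=44 C=46 D=34] avail[A=41 B=44 C=46 D=34] open={}
Step 3: reserve R2 D 2 -> on_hand[A=41 B=44 C=46 D=34] avail[A=41 B=44 C=46 D=32] open={R2}
Step 4: commit R2 -> on_hand[A=41 B=44 C=46 D=32] avail[A=41 B=44 C=46 D=32] open={}
Step 5: reserve R3 B 7 -> on_hand[A=41 B=44 C=46 D=32] avail[A=41 B=37 C=46 D=32] open={R3}
Step 6: commit R3 -> on_hand[A=41 B=37 C=46 D=32] avail[A=41 B=37 C=46 D=32] open={}
Step 7: reserve R4 B 9 -> on_hand[A=41 B=37 C=46 D=32] avail[A=41 B=28 C=46 D=32] open={R4}
Step 8: reserve R5 D 7 -> on_hand[A=41 B=37 C=46 D=32] avail[A=41 B=28 C=46 D=25] open={R4,R5}
Step 9: cancel R4 -> on_hand[A=41 B=37 C=46 D=32] avail[A=41 B=37 C=46 D=25] open={R5}
Step 10: commit R5 -> on_hand[A=41 B=37 C=46 D=25] avail[A=41 B=37 C=46 D=25] open={}
Step 11: reserve R6 B 8 -> on_hand[A=41 B=37 C=46 D=25] avail[A=41 B=29 C=46 D=25] open={R6}
Step 12: reserve R7 A 3 -> on_hand[A=41 B=37 C=46 D=25] avail[A=38 B=29 C=46 D=25] open={R6,R7}
Step 13: reserve R8 B 9 -> on_hand[A=41 B=37 C=46 D=25] avail[A=38 B=20 C=46 D=25] open={R6,R7,R8}
Step 14: commit R6 -> on_hand[A=41 B=29 C=46 D=25] avail[A=38 B=20 C=46 D=25] open={R7,R8}
Step 15: commit R7 -> on_hand[A=38 B=29 C=46 D=25] avail[A=38 B=20 C=46 D=25] open={R8}
Step 16: reserve R9 D 9 -> on_hand[A=38 B=29 C=46 D=25] avail[A=38 B=20 C=46 D=16] open={R8,R9}
Step 17: reserve R10 A 5 -> on_hand[A=38 B=29 C=46 D=25] avail[A=33 B=20 C=46 D=16] open={R10,R8,R9}
Step 18: reserve R11 D 8 -> on_hand[A=38 B=29 C=46 D=25] avail[A=33 B=20 C=46 D=8] open={R10,R11,R8,R9}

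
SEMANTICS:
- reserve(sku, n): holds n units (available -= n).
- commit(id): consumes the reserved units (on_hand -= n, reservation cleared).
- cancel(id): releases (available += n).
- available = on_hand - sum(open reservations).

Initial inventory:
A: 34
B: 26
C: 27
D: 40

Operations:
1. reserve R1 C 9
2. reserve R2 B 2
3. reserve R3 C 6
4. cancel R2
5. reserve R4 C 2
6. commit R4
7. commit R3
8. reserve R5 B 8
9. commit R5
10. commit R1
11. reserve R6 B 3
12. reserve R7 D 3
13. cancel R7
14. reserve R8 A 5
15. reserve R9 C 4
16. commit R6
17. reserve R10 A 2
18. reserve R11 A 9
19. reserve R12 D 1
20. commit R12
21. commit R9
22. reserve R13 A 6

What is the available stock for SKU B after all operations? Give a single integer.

Answer: 15

Derivation:
Step 1: reserve R1 C 9 -> on_hand[A=34 B=26 C=27 D=40] avail[A=34 B=26 C=18 D=40] open={R1}
Step 2: reserve R2 B 2 -> on_hand[A=34 B=26 C=27 D=40] avail[A=34 B=24 C=18 D=40] open={R1,R2}
Step 3: reserve R3 C 6 -> on_hand[A=34 B=26 C=27 D=40] avail[A=34 B=24 C=12 D=40] open={R1,R2,R3}
Step 4: cancel R2 -> on_hand[A=34 B=26 C=27 D=40] avail[A=34 B=26 C=12 D=40] open={R1,R3}
Step 5: reserve R4 C 2 -> on_hand[A=34 B=26 C=27 D=40] avail[A=34 B=26 C=10 D=40] open={R1,R3,R4}
Step 6: commit R4 -> on_hand[A=34 B=26 C=25 D=40] avail[A=34 B=26 C=10 D=40] open={R1,R3}
Step 7: commit R3 -> on_hand[A=34 B=26 C=19 D=40] avail[A=34 B=26 C=10 D=40] open={R1}
Step 8: reserve R5 B 8 -> on_hand[A=34 B=26 C=19 D=40] avail[A=34 B=18 C=10 D=40] open={R1,R5}
Step 9: commit R5 -> on_hand[A=34 B=18 C=19 D=40] avail[A=34 B=18 C=10 D=40] open={R1}
Step 10: commit R1 -> on_hand[A=34 B=18 C=10 D=40] avail[A=34 B=18 C=10 D=40] open={}
Step 11: reserve R6 B 3 -> on_hand[A=34 B=18 C=10 D=40] avail[A=34 B=15 C=10 D=40] open={R6}
Step 12: reserve R7 D 3 -> on_hand[A=34 B=18 C=10 D=40] avail[A=34 B=15 C=10 D=37] open={R6,R7}
Step 13: cancel R7 -> on_hand[A=34 B=18 C=10 D=40] avail[A=34 B=15 C=10 D=40] open={R6}
Step 14: reserve R8 A 5 -> on_hand[A=34 B=18 C=10 D=40] avail[A=29 B=15 C=10 D=40] open={R6,R8}
Step 15: reserve R9 C 4 -> on_hand[A=34 B=18 C=10 D=40] avail[A=29 B=15 C=6 D=40] open={R6,R8,R9}
Step 16: commit R6 -> on_hand[A=34 B=15 C=10 D=40] avail[A=29 B=15 C=6 D=40] open={R8,R9}
Step 17: reserve R10 A 2 -> on_hand[A=34 B=15 C=10 D=40] avail[A=27 B=15 C=6 D=40] open={R10,R8,R9}
Step 18: reserve R11 A 9 -> on_hand[A=34 B=15 C=10 D=40] avail[A=18 B=15 C=6 D=40] open={R10,R11,R8,R9}
Step 19: reserve R12 D 1 -> on_hand[A=34 B=15 C=10 D=40] avail[A=18 B=15 C=6 D=39] open={R10,R11,R12,R8,R9}
Step 20: commit R12 -> on_hand[A=34 B=15 C=10 D=39] avail[A=18 B=15 C=6 D=39] open={R10,R11,R8,R9}
Step 21: commit R9 -> on_hand[A=34 B=15 C=6 D=39] avail[A=18 B=15 C=6 D=39] open={R10,R11,R8}
Step 22: reserve R13 A 6 -> on_hand[A=34 B=15 C=6 D=39] avail[A=12 B=15 C=6 D=39] open={R10,R11,R13,R8}
Final available[B] = 15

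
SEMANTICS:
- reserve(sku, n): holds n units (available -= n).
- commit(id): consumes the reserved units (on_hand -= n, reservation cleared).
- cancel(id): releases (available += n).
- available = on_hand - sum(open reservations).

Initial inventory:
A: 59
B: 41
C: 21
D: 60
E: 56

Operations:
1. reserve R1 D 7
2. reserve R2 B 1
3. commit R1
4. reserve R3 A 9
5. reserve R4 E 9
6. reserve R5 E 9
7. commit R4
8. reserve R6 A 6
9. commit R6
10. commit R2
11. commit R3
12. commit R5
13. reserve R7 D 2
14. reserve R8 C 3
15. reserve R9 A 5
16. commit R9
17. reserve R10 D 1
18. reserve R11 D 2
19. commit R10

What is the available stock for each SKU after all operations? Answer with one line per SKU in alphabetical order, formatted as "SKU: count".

Step 1: reserve R1 D 7 -> on_hand[A=59 B=41 C=21 D=60 E=56] avail[A=59 B=41 C=21 D=53 E=56] open={R1}
Step 2: reserve R2 B 1 -> on_hand[A=59 B=41 C=21 D=60 E=56] avail[A=59 B=40 C=21 D=53 E=56] open={R1,R2}
Step 3: commit R1 -> on_hand[A=59 B=41 C=21 D=53 E=56] avail[A=59 B=40 C=21 D=53 E=56] open={R2}
Step 4: reserve R3 A 9 -> on_hand[A=59 B=41 C=21 D=53 E=56] avail[A=50 B=40 C=21 D=53 E=56] open={R2,R3}
Step 5: reserve R4 E 9 -> on_hand[A=59 B=41 C=21 D=53 E=56] avail[A=50 B=40 C=21 D=53 E=47] open={R2,R3,R4}
Step 6: reserve R5 E 9 -> on_hand[A=59 B=41 C=21 D=53 E=56] avail[A=50 B=40 C=21 D=53 E=38] open={R2,R3,R4,R5}
Step 7: commit R4 -> on_hand[A=59 B=41 C=21 D=53 E=47] avail[A=50 B=40 C=21 D=53 E=38] open={R2,R3,R5}
Step 8: reserve R6 A 6 -> on_hand[A=59 B=41 C=21 D=53 E=47] avail[A=44 B=40 C=21 D=53 E=38] open={R2,R3,R5,R6}
Step 9: commit R6 -> on_hand[A=53 B=41 C=21 D=53 E=47] avail[A=44 B=40 C=21 D=53 E=38] open={R2,R3,R5}
Step 10: commit R2 -> on_hand[A=53 B=40 C=21 D=53 E=47] avail[A=44 B=40 C=21 D=53 E=38] open={R3,R5}
Step 11: commit R3 -> on_hand[A=44 B=40 C=21 D=53 E=47] avail[A=44 B=40 C=21 D=53 E=38] open={R5}
Step 12: commit R5 -> on_hand[A=44 B=40 C=21 D=53 E=38] avail[A=44 B=40 C=21 D=53 E=38] open={}
Step 13: reserve R7 D 2 -> on_hand[A=44 B=40 C=21 D=53 E=38] avail[A=44 B=40 C=21 D=51 E=38] open={R7}
Step 14: reserve R8 C 3 -> on_hand[A=44 B=40 C=21 D=53 E=38] avail[A=44 B=40 C=18 D=51 E=38] open={R7,R8}
Step 15: reserve R9 A 5 -> on_hand[A=44 B=40 C=21 D=53 E=38] avail[A=39 B=40 C=18 D=51 E=38] open={R7,R8,R9}
Step 16: commit R9 -> on_hand[A=39 B=40 C=21 D=53 E=38] avail[A=39 B=40 C=18 D=51 E=38] open={R7,R8}
Step 17: reserve R10 D 1 -> on_hand[A=39 B=40 C=21 D=53 E=38] avail[A=39 B=40 C=18 D=50 E=38] open={R10,R7,R8}
Step 18: reserve R11 D 2 -> on_hand[A=39 B=40 C=21 D=53 E=38] avail[A=39 B=40 C=18 D=48 E=38] open={R10,R11,R7,R8}
Step 19: commit R10 -> on_hand[A=39 B=40 C=21 D=52 E=38] avail[A=39 B=40 C=18 D=48 E=38] open={R11,R7,R8}

Answer: A: 39
B: 40
C: 18
D: 48
E: 38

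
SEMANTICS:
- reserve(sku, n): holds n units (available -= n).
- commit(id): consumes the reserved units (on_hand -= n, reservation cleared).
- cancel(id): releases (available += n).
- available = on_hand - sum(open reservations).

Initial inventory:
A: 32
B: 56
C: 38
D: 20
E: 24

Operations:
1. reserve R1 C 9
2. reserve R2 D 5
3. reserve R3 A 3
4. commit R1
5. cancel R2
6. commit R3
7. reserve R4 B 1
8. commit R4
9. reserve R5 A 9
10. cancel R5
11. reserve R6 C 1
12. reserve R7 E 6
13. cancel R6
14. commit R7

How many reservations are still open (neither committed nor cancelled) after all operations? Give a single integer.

Answer: 0

Derivation:
Step 1: reserve R1 C 9 -> on_hand[A=32 B=56 C=38 D=20 E=24] avail[A=32 B=56 C=29 D=20 E=24] open={R1}
Step 2: reserve R2 D 5 -> on_hand[A=32 B=56 C=38 D=20 E=24] avail[A=32 B=56 C=29 D=15 E=24] open={R1,R2}
Step 3: reserve R3 A 3 -> on_hand[A=32 B=56 C=38 D=20 E=24] avail[A=29 B=56 C=29 D=15 E=24] open={R1,R2,R3}
Step 4: commit R1 -> on_hand[A=32 B=56 C=29 D=20 E=24] avail[A=29 B=56 C=29 D=15 E=24] open={R2,R3}
Step 5: cancel R2 -> on_hand[A=32 B=56 C=29 D=20 E=24] avail[A=29 B=56 C=29 D=20 E=24] open={R3}
Step 6: commit R3 -> on_hand[A=29 B=56 C=29 D=20 E=24] avail[A=29 B=56 C=29 D=20 E=24] open={}
Step 7: reserve R4 B 1 -> on_hand[A=29 B=56 C=29 D=20 E=24] avail[A=29 B=55 C=29 D=20 E=24] open={R4}
Step 8: commit R4 -> on_hand[A=29 B=55 C=29 D=20 E=24] avail[A=29 B=55 C=29 D=20 E=24] open={}
Step 9: reserve R5 A 9 -> on_hand[A=29 B=55 C=29 D=20 E=24] avail[A=20 B=55 C=29 D=20 E=24] open={R5}
Step 10: cancel R5 -> on_hand[A=29 B=55 C=29 D=20 E=24] avail[A=29 B=55 C=29 D=20 E=24] open={}
Step 11: reserve R6 C 1 -> on_hand[A=29 B=55 C=29 D=20 E=24] avail[A=29 B=55 C=28 D=20 E=24] open={R6}
Step 12: reserve R7 E 6 -> on_hand[A=29 B=55 C=29 D=20 E=24] avail[A=29 B=55 C=28 D=20 E=18] open={R6,R7}
Step 13: cancel R6 -> on_hand[A=29 B=55 C=29 D=20 E=24] avail[A=29 B=55 C=29 D=20 E=18] open={R7}
Step 14: commit R7 -> on_hand[A=29 B=55 C=29 D=20 E=18] avail[A=29 B=55 C=29 D=20 E=18] open={}
Open reservations: [] -> 0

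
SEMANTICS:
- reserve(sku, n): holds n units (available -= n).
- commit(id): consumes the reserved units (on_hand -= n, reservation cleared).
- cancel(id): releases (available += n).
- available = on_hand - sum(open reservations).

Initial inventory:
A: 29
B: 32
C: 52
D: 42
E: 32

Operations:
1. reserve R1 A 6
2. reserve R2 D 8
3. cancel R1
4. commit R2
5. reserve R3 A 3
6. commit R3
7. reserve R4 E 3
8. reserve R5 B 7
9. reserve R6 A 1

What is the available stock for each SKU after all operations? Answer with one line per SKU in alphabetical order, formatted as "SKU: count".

Answer: A: 25
B: 25
C: 52
D: 34
E: 29

Derivation:
Step 1: reserve R1 A 6 -> on_hand[A=29 B=32 C=52 D=42 E=32] avail[A=23 B=32 C=52 D=42 E=32] open={R1}
Step 2: reserve R2 D 8 -> on_hand[A=29 B=32 C=52 D=42 E=32] avail[A=23 B=32 C=52 D=34 E=32] open={R1,R2}
Step 3: cancel R1 -> on_hand[A=29 B=32 C=52 D=42 E=32] avail[A=29 B=32 C=52 D=34 E=32] open={R2}
Step 4: commit R2 -> on_hand[A=29 B=32 C=52 D=34 E=32] avail[A=29 B=32 C=52 D=34 E=32] open={}
Step 5: reserve R3 A 3 -> on_hand[A=29 B=32 C=52 D=34 E=32] avail[A=26 B=32 C=52 D=34 E=32] open={R3}
Step 6: commit R3 -> on_hand[A=26 B=32 C=52 D=34 E=32] avail[A=26 B=32 C=52 D=34 E=32] open={}
Step 7: reserve R4 E 3 -> on_hand[A=26 B=32 C=52 D=34 E=32] avail[A=26 B=32 C=52 D=34 E=29] open={R4}
Step 8: reserve R5 B 7 -> on_hand[A=26 B=32 C=52 D=34 E=32] avail[A=26 B=25 C=52 D=34 E=29] open={R4,R5}
Step 9: reserve R6 A 1 -> on_hand[A=26 B=32 C=52 D=34 E=32] avail[A=25 B=25 C=52 D=34 E=29] open={R4,R5,R6}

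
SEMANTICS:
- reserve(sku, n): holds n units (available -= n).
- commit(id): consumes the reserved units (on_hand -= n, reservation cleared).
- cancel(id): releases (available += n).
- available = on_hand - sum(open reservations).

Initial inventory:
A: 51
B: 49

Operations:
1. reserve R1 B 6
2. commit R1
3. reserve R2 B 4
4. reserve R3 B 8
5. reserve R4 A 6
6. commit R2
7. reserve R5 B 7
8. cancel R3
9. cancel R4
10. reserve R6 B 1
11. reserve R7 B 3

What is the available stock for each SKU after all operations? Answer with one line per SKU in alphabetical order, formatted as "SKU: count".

Answer: A: 51
B: 28

Derivation:
Step 1: reserve R1 B 6 -> on_hand[A=51 B=49] avail[A=51 B=43] open={R1}
Step 2: commit R1 -> on_hand[A=51 B=43] avail[A=51 B=43] open={}
Step 3: reserve R2 B 4 -> on_hand[A=51 B=43] avail[A=51 B=39] open={R2}
Step 4: reserve R3 B 8 -> on_hand[A=51 B=43] avail[A=51 B=31] open={R2,R3}
Step 5: reserve R4 A 6 -> on_hand[A=51 B=43] avail[A=45 B=31] open={R2,R3,R4}
Step 6: commit R2 -> on_hand[A=51 B=39] avail[A=45 B=31] open={R3,R4}
Step 7: reserve R5 B 7 -> on_hand[A=51 B=39] avail[A=45 B=24] open={R3,R4,R5}
Step 8: cancel R3 -> on_hand[A=51 B=39] avail[A=45 B=32] open={R4,R5}
Step 9: cancel R4 -> on_hand[A=51 B=39] avail[A=51 B=32] open={R5}
Step 10: reserve R6 B 1 -> on_hand[A=51 B=39] avail[A=51 B=31] open={R5,R6}
Step 11: reserve R7 B 3 -> on_hand[A=51 B=39] avail[A=51 B=28] open={R5,R6,R7}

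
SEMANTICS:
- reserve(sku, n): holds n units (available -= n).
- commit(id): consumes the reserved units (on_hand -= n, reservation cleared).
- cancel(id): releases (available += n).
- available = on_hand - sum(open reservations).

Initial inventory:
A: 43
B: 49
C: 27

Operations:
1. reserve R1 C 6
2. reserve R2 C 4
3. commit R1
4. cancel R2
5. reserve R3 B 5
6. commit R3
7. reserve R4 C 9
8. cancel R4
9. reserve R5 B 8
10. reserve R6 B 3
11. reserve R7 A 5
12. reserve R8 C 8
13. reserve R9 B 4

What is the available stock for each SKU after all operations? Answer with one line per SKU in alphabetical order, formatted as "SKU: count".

Answer: A: 38
B: 29
C: 13

Derivation:
Step 1: reserve R1 C 6 -> on_hand[A=43 B=49 C=27] avail[A=43 B=49 C=21] open={R1}
Step 2: reserve R2 C 4 -> on_hand[A=43 B=49 C=27] avail[A=43 B=49 C=17] open={R1,R2}
Step 3: commit R1 -> on_hand[A=43 B=49 C=21] avail[A=43 B=49 C=17] open={R2}
Step 4: cancel R2 -> on_hand[A=43 B=49 C=21] avail[A=43 B=49 C=21] open={}
Step 5: reserve R3 B 5 -> on_hand[A=43 B=49 C=21] avail[A=43 B=44 C=21] open={R3}
Step 6: commit R3 -> on_hand[A=43 B=44 C=21] avail[A=43 B=44 C=21] open={}
Step 7: reserve R4 C 9 -> on_hand[A=43 B=44 C=21] avail[A=43 B=44 C=12] open={R4}
Step 8: cancel R4 -> on_hand[A=43 B=44 C=21] avail[A=43 B=44 C=21] open={}
Step 9: reserve R5 B 8 -> on_hand[A=43 B=44 C=21] avail[A=43 B=36 C=21] open={R5}
Step 10: reserve R6 B 3 -> on_hand[A=43 B=44 C=21] avail[A=43 B=33 C=21] open={R5,R6}
Step 11: reserve R7 A 5 -> on_hand[A=43 B=44 C=21] avail[A=38 B=33 C=21] open={R5,R6,R7}
Step 12: reserve R8 C 8 -> on_hand[A=43 B=44 C=21] avail[A=38 B=33 C=13] open={R5,R6,R7,R8}
Step 13: reserve R9 B 4 -> on_hand[A=43 B=44 C=21] avail[A=38 B=29 C=13] open={R5,R6,R7,R8,R9}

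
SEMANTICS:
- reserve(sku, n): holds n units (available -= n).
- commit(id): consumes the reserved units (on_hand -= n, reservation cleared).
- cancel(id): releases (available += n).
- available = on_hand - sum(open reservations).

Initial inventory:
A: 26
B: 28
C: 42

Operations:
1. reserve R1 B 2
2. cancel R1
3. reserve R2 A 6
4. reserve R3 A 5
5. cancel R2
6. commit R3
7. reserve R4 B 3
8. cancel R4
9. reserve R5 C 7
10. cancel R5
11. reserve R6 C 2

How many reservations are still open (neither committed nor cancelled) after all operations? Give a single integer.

Answer: 1

Derivation:
Step 1: reserve R1 B 2 -> on_hand[A=26 B=28 C=42] avail[A=26 B=26 C=42] open={R1}
Step 2: cancel R1 -> on_hand[A=26 B=28 C=42] avail[A=26 B=28 C=42] open={}
Step 3: reserve R2 A 6 -> on_hand[A=26 B=28 C=42] avail[A=20 B=28 C=42] open={R2}
Step 4: reserve R3 A 5 -> on_hand[A=26 B=28 C=42] avail[A=15 B=28 C=42] open={R2,R3}
Step 5: cancel R2 -> on_hand[A=26 B=28 C=42] avail[A=21 B=28 C=42] open={R3}
Step 6: commit R3 -> on_hand[A=21 B=28 C=42] avail[A=21 B=28 C=42] open={}
Step 7: reserve R4 B 3 -> on_hand[A=21 B=28 C=42] avail[A=21 B=25 C=42] open={R4}
Step 8: cancel R4 -> on_hand[A=21 B=28 C=42] avail[A=21 B=28 C=42] open={}
Step 9: reserve R5 C 7 -> on_hand[A=21 B=28 C=42] avail[A=21 B=28 C=35] open={R5}
Step 10: cancel R5 -> on_hand[A=21 B=28 C=42] avail[A=21 B=28 C=42] open={}
Step 11: reserve R6 C 2 -> on_hand[A=21 B=28 C=42] avail[A=21 B=28 C=40] open={R6}
Open reservations: ['R6'] -> 1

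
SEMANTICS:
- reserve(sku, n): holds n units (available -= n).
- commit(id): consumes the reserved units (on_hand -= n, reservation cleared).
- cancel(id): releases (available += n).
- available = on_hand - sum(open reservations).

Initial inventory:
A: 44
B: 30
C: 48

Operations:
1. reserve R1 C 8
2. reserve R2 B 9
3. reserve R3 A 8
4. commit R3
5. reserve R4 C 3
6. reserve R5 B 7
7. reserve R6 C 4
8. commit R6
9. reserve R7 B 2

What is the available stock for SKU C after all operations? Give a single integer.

Step 1: reserve R1 C 8 -> on_hand[A=44 B=30 C=48] avail[A=44 B=30 C=40] open={R1}
Step 2: reserve R2 B 9 -> on_hand[A=44 B=30 C=48] avail[A=44 B=21 C=40] open={R1,R2}
Step 3: reserve R3 A 8 -> on_hand[A=44 B=30 C=48] avail[A=36 B=21 C=40] open={R1,R2,R3}
Step 4: commit R3 -> on_hand[A=36 B=30 C=48] avail[A=36 B=21 C=40] open={R1,R2}
Step 5: reserve R4 C 3 -> on_hand[A=36 B=30 C=48] avail[A=36 B=21 C=37] open={R1,R2,R4}
Step 6: reserve R5 B 7 -> on_hand[A=36 B=30 C=48] avail[A=36 B=14 C=37] open={R1,R2,R4,R5}
Step 7: reserve R6 C 4 -> on_hand[A=36 B=30 C=48] avail[A=36 B=14 C=33] open={R1,R2,R4,R5,R6}
Step 8: commit R6 -> on_hand[A=36 B=30 C=44] avail[A=36 B=14 C=33] open={R1,R2,R4,R5}
Step 9: reserve R7 B 2 -> on_hand[A=36 B=30 C=44] avail[A=36 B=12 C=33] open={R1,R2,R4,R5,R7}
Final available[C] = 33

Answer: 33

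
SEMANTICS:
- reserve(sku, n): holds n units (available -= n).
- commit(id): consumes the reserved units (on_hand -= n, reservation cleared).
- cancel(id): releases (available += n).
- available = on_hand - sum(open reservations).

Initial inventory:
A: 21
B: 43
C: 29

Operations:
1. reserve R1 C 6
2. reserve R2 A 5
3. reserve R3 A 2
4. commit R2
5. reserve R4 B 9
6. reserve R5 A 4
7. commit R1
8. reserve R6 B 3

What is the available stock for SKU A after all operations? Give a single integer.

Answer: 10

Derivation:
Step 1: reserve R1 C 6 -> on_hand[A=21 B=43 C=29] avail[A=21 B=43 C=23] open={R1}
Step 2: reserve R2 A 5 -> on_hand[A=21 B=43 C=29] avail[A=16 B=43 C=23] open={R1,R2}
Step 3: reserve R3 A 2 -> on_hand[A=21 B=43 C=29] avail[A=14 B=43 C=23] open={R1,R2,R3}
Step 4: commit R2 -> on_hand[A=16 B=43 C=29] avail[A=14 B=43 C=23] open={R1,R3}
Step 5: reserve R4 B 9 -> on_hand[A=16 B=43 C=29] avail[A=14 B=34 C=23] open={R1,R3,R4}
Step 6: reserve R5 A 4 -> on_hand[A=16 B=43 C=29] avail[A=10 B=34 C=23] open={R1,R3,R4,R5}
Step 7: commit R1 -> on_hand[A=16 B=43 C=23] avail[A=10 B=34 C=23] open={R3,R4,R5}
Step 8: reserve R6 B 3 -> on_hand[A=16 B=43 C=23] avail[A=10 B=31 C=23] open={R3,R4,R5,R6}
Final available[A] = 10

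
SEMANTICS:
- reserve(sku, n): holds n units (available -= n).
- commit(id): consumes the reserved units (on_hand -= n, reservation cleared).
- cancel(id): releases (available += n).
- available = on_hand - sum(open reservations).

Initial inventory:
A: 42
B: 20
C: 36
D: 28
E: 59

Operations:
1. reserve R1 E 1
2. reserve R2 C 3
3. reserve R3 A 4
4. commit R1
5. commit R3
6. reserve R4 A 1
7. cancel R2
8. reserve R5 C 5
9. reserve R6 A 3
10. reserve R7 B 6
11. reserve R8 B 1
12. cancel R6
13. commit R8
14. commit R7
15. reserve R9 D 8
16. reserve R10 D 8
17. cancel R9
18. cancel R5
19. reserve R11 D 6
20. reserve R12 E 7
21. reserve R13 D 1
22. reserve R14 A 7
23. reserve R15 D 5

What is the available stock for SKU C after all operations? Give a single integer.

Step 1: reserve R1 E 1 -> on_hand[A=42 B=20 C=36 D=28 E=59] avail[A=42 B=20 C=36 D=28 E=58] open={R1}
Step 2: reserve R2 C 3 -> on_hand[A=42 B=20 C=36 D=28 E=59] avail[A=42 B=20 C=33 D=28 E=58] open={R1,R2}
Step 3: reserve R3 A 4 -> on_hand[A=42 B=20 C=36 D=28 E=59] avail[A=38 B=20 C=33 D=28 E=58] open={R1,R2,R3}
Step 4: commit R1 -> on_hand[A=42 B=20 C=36 D=28 E=58] avail[A=38 B=20 C=33 D=28 E=58] open={R2,R3}
Step 5: commit R3 -> on_hand[A=38 B=20 C=36 D=28 E=58] avail[A=38 B=20 C=33 D=28 E=58] open={R2}
Step 6: reserve R4 A 1 -> on_hand[A=38 B=20 C=36 D=28 E=58] avail[A=37 B=20 C=33 D=28 E=58] open={R2,R4}
Step 7: cancel R2 -> on_hand[A=38 B=20 C=36 D=28 E=58] avail[A=37 B=20 C=36 D=28 E=58] open={R4}
Step 8: reserve R5 C 5 -> on_hand[A=38 B=20 C=36 D=28 E=58] avail[A=37 B=20 C=31 D=28 E=58] open={R4,R5}
Step 9: reserve R6 A 3 -> on_hand[A=38 B=20 C=36 D=28 E=58] avail[A=34 B=20 C=31 D=28 E=58] open={R4,R5,R6}
Step 10: reserve R7 B 6 -> on_hand[A=38 B=20 C=36 D=28 E=58] avail[A=34 B=14 C=31 D=28 E=58] open={R4,R5,R6,R7}
Step 11: reserve R8 B 1 -> on_hand[A=38 B=20 C=36 D=28 E=58] avail[A=34 B=13 C=31 D=28 E=58] open={R4,R5,R6,R7,R8}
Step 12: cancel R6 -> on_hand[A=38 B=20 C=36 D=28 E=58] avail[A=37 B=13 C=31 D=28 E=58] open={R4,R5,R7,R8}
Step 13: commit R8 -> on_hand[A=38 B=19 C=36 D=28 E=58] avail[A=37 B=13 C=31 D=28 E=58] open={R4,R5,R7}
Step 14: commit R7 -> on_hand[A=38 B=13 C=36 D=28 E=58] avail[A=37 B=13 C=31 D=28 E=58] open={R4,R5}
Step 15: reserve R9 D 8 -> on_hand[A=38 B=13 C=36 D=28 E=58] avail[A=37 B=13 C=31 D=20 E=58] open={R4,R5,R9}
Step 16: reserve R10 D 8 -> on_hand[A=38 B=13 C=36 D=28 E=58] avail[A=37 B=13 C=31 D=12 E=58] open={R10,R4,R5,R9}
Step 17: cancel R9 -> on_hand[A=38 B=13 C=36 D=28 E=58] avail[A=37 B=13 C=31 D=20 E=58] open={R10,R4,R5}
Step 18: cancel R5 -> on_hand[A=38 B=13 C=36 D=28 E=58] avail[A=37 B=13 C=36 D=20 E=58] open={R10,R4}
Step 19: reserve R11 D 6 -> on_hand[A=38 B=13 C=36 D=28 E=58] avail[A=37 B=13 C=36 D=14 E=58] open={R10,R11,R4}
Step 20: reserve R12 E 7 -> on_hand[A=38 B=13 C=36 D=28 E=58] avail[A=37 B=13 C=36 D=14 E=51] open={R10,R11,R12,R4}
Step 21: reserve R13 D 1 -> on_hand[A=38 B=13 C=36 D=28 E=58] avail[A=37 B=13 C=36 D=13 E=51] open={R10,R11,R12,R13,R4}
Step 22: reserve R14 A 7 -> on_hand[A=38 B=13 C=36 D=28 E=58] avail[A=30 B=13 C=36 D=13 E=51] open={R10,R11,R12,R13,R14,R4}
Step 23: reserve R15 D 5 -> on_hand[A=38 B=13 C=36 D=28 E=58] avail[A=30 B=13 C=36 D=8 E=51] open={R10,R11,R12,R13,R14,R15,R4}
Final available[C] = 36

Answer: 36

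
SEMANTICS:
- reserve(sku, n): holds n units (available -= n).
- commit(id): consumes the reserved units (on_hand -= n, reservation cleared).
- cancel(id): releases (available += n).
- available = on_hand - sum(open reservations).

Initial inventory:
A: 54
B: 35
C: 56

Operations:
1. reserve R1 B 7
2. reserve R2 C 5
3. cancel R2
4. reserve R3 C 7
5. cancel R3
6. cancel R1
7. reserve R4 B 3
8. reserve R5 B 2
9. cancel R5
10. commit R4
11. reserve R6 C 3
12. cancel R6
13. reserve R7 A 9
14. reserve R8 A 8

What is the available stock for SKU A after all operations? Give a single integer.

Answer: 37

Derivation:
Step 1: reserve R1 B 7 -> on_hand[A=54 B=35 C=56] avail[A=54 B=28 C=56] open={R1}
Step 2: reserve R2 C 5 -> on_hand[A=54 B=35 C=56] avail[A=54 B=28 C=51] open={R1,R2}
Step 3: cancel R2 -> on_hand[A=54 B=35 C=56] avail[A=54 B=28 C=56] open={R1}
Step 4: reserve R3 C 7 -> on_hand[A=54 B=35 C=56] avail[A=54 B=28 C=49] open={R1,R3}
Step 5: cancel R3 -> on_hand[A=54 B=35 C=56] avail[A=54 B=28 C=56] open={R1}
Step 6: cancel R1 -> on_hand[A=54 B=35 C=56] avail[A=54 B=35 C=56] open={}
Step 7: reserve R4 B 3 -> on_hand[A=54 B=35 C=56] avail[A=54 B=32 C=56] open={R4}
Step 8: reserve R5 B 2 -> on_hand[A=54 B=35 C=56] avail[A=54 B=30 C=56] open={R4,R5}
Step 9: cancel R5 -> on_hand[A=54 B=35 C=56] avail[A=54 B=32 C=56] open={R4}
Step 10: commit R4 -> on_hand[A=54 B=32 C=56] avail[A=54 B=32 C=56] open={}
Step 11: reserve R6 C 3 -> on_hand[A=54 B=32 C=56] avail[A=54 B=32 C=53] open={R6}
Step 12: cancel R6 -> on_hand[A=54 B=32 C=56] avail[A=54 B=32 C=56] open={}
Step 13: reserve R7 A 9 -> on_hand[A=54 B=32 C=56] avail[A=45 B=32 C=56] open={R7}
Step 14: reserve R8 A 8 -> on_hand[A=54 B=32 C=56] avail[A=37 B=32 C=56] open={R7,R8}
Final available[A] = 37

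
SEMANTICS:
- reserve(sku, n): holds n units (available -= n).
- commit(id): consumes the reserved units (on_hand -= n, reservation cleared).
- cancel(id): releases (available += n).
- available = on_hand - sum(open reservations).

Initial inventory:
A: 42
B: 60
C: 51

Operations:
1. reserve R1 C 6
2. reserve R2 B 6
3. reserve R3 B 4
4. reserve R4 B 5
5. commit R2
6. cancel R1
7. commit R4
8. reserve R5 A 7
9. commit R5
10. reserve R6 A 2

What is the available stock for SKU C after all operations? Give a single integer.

Step 1: reserve R1 C 6 -> on_hand[A=42 B=60 C=51] avail[A=42 B=60 C=45] open={R1}
Step 2: reserve R2 B 6 -> on_hand[A=42 B=60 C=51] avail[A=42 B=54 C=45] open={R1,R2}
Step 3: reserve R3 B 4 -> on_hand[A=42 B=60 C=51] avail[A=42 B=50 C=45] open={R1,R2,R3}
Step 4: reserve R4 B 5 -> on_hand[A=42 B=60 C=51] avail[A=42 B=45 C=45] open={R1,R2,R3,R4}
Step 5: commit R2 -> on_hand[A=42 B=54 C=51] avail[A=42 B=45 C=45] open={R1,R3,R4}
Step 6: cancel R1 -> on_hand[A=42 B=54 C=51] avail[A=42 B=45 C=51] open={R3,R4}
Step 7: commit R4 -> on_hand[A=42 B=49 C=51] avail[A=42 B=45 C=51] open={R3}
Step 8: reserve R5 A 7 -> on_hand[A=42 B=49 C=51] avail[A=35 B=45 C=51] open={R3,R5}
Step 9: commit R5 -> on_hand[A=35 B=49 C=51] avail[A=35 B=45 C=51] open={R3}
Step 10: reserve R6 A 2 -> on_hand[A=35 B=49 C=51] avail[A=33 B=45 C=51] open={R3,R6}
Final available[C] = 51

Answer: 51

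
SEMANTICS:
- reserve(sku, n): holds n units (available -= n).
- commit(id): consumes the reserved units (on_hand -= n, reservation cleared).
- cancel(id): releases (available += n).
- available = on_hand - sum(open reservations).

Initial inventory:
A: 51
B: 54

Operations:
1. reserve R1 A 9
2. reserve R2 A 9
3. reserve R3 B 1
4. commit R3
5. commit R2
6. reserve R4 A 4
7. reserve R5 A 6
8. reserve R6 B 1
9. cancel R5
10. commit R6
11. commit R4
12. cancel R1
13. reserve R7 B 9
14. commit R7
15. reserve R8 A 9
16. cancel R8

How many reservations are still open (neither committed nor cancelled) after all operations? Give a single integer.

Answer: 0

Derivation:
Step 1: reserve R1 A 9 -> on_hand[A=51 B=54] avail[A=42 B=54] open={R1}
Step 2: reserve R2 A 9 -> on_hand[A=51 B=54] avail[A=33 B=54] open={R1,R2}
Step 3: reserve R3 B 1 -> on_hand[A=51 B=54] avail[A=33 B=53] open={R1,R2,R3}
Step 4: commit R3 -> on_hand[A=51 B=53] avail[A=33 B=53] open={R1,R2}
Step 5: commit R2 -> on_hand[A=42 B=53] avail[A=33 B=53] open={R1}
Step 6: reserve R4 A 4 -> on_hand[A=42 B=53] avail[A=29 B=53] open={R1,R4}
Step 7: reserve R5 A 6 -> on_hand[A=42 B=53] avail[A=23 B=53] open={R1,R4,R5}
Step 8: reserve R6 B 1 -> on_hand[A=42 B=53] avail[A=23 B=52] open={R1,R4,R5,R6}
Step 9: cancel R5 -> on_hand[A=42 B=53] avail[A=29 B=52] open={R1,R4,R6}
Step 10: commit R6 -> on_hand[A=42 B=52] avail[A=29 B=52] open={R1,R4}
Step 11: commit R4 -> on_hand[A=38 B=52] avail[A=29 B=52] open={R1}
Step 12: cancel R1 -> on_hand[A=38 B=52] avail[A=38 B=52] open={}
Step 13: reserve R7 B 9 -> on_hand[A=38 B=52] avail[A=38 B=43] open={R7}
Step 14: commit R7 -> on_hand[A=38 B=43] avail[A=38 B=43] open={}
Step 15: reserve R8 A 9 -> on_hand[A=38 B=43] avail[A=29 B=43] open={R8}
Step 16: cancel R8 -> on_hand[A=38 B=43] avail[A=38 B=43] open={}
Open reservations: [] -> 0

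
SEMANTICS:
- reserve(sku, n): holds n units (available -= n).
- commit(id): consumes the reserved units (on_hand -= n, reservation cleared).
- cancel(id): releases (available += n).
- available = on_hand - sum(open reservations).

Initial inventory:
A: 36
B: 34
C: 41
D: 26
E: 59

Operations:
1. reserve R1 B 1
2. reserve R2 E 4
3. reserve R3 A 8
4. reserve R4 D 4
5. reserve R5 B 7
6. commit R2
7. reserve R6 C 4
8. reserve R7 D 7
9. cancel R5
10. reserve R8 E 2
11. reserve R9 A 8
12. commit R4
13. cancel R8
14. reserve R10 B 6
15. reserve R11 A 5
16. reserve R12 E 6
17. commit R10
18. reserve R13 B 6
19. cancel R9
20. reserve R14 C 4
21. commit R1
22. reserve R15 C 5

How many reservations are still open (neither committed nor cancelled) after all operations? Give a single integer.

Step 1: reserve R1 B 1 -> on_hand[A=36 B=34 C=41 D=26 E=59] avail[A=36 B=33 C=41 D=26 E=59] open={R1}
Step 2: reserve R2 E 4 -> on_hand[A=36 B=34 C=41 D=26 E=59] avail[A=36 B=33 C=41 D=26 E=55] open={R1,R2}
Step 3: reserve R3 A 8 -> on_hand[A=36 B=34 C=41 D=26 E=59] avail[A=28 B=33 C=41 D=26 E=55] open={R1,R2,R3}
Step 4: reserve R4 D 4 -> on_hand[A=36 B=34 C=41 D=26 E=59] avail[A=28 B=33 C=41 D=22 E=55] open={R1,R2,R3,R4}
Step 5: reserve R5 B 7 -> on_hand[A=36 B=34 C=41 D=26 E=59] avail[A=28 B=26 C=41 D=22 E=55] open={R1,R2,R3,R4,R5}
Step 6: commit R2 -> on_hand[A=36 B=34 C=41 D=26 E=55] avail[A=28 B=26 C=41 D=22 E=55] open={R1,R3,R4,R5}
Step 7: reserve R6 C 4 -> on_hand[A=36 B=34 C=41 D=26 E=55] avail[A=28 B=26 C=37 D=22 E=55] open={R1,R3,R4,R5,R6}
Step 8: reserve R7 D 7 -> on_hand[A=36 B=34 C=41 D=26 E=55] avail[A=28 B=26 C=37 D=15 E=55] open={R1,R3,R4,R5,R6,R7}
Step 9: cancel R5 -> on_hand[A=36 B=34 C=41 D=26 E=55] avail[A=28 B=33 C=37 D=15 E=55] open={R1,R3,R4,R6,R7}
Step 10: reserve R8 E 2 -> on_hand[A=36 B=34 C=41 D=26 E=55] avail[A=28 B=33 C=37 D=15 E=53] open={R1,R3,R4,R6,R7,R8}
Step 11: reserve R9 A 8 -> on_hand[A=36 B=34 C=41 D=26 E=55] avail[A=20 B=33 C=37 D=15 E=53] open={R1,R3,R4,R6,R7,R8,R9}
Step 12: commit R4 -> on_hand[A=36 B=34 C=41 D=22 E=55] avail[A=20 B=33 C=37 D=15 E=53] open={R1,R3,R6,R7,R8,R9}
Step 13: cancel R8 -> on_hand[A=36 B=34 C=41 D=22 E=55] avail[A=20 B=33 C=37 D=15 E=55] open={R1,R3,R6,R7,R9}
Step 14: reserve R10 B 6 -> on_hand[A=36 B=34 C=41 D=22 E=55] avail[A=20 B=27 C=37 D=15 E=55] open={R1,R10,R3,R6,R7,R9}
Step 15: reserve R11 A 5 -> on_hand[A=36 B=34 C=41 D=22 E=55] avail[A=15 B=27 C=37 D=15 E=55] open={R1,R10,R11,R3,R6,R7,R9}
Step 16: reserve R12 E 6 -> on_hand[A=36 B=34 C=41 D=22 E=55] avail[A=15 B=27 C=37 D=15 E=49] open={R1,R10,R11,R12,R3,R6,R7,R9}
Step 17: commit R10 -> on_hand[A=36 B=28 C=41 D=22 E=55] avail[A=15 B=27 C=37 D=15 E=49] open={R1,R11,R12,R3,R6,R7,R9}
Step 18: reserve R13 B 6 -> on_hand[A=36 B=28 C=41 D=22 E=55] avail[A=15 B=21 C=37 D=15 E=49] open={R1,R11,R12,R13,R3,R6,R7,R9}
Step 19: cancel R9 -> on_hand[A=36 B=28 C=41 D=22 E=55] avail[A=23 B=21 C=37 D=15 E=49] open={R1,R11,R12,R13,R3,R6,R7}
Step 20: reserve R14 C 4 -> on_hand[A=36 B=28 C=41 D=22 E=55] avail[A=23 B=21 C=33 D=15 E=49] open={R1,R11,R12,R13,R14,R3,R6,R7}
Step 21: commit R1 -> on_hand[A=36 B=27 C=41 D=22 E=55] avail[A=23 B=21 C=33 D=15 E=49] open={R11,R12,R13,R14,R3,R6,R7}
Step 22: reserve R15 C 5 -> on_hand[A=36 B=27 C=41 D=22 E=55] avail[A=23 B=21 C=28 D=15 E=49] open={R11,R12,R13,R14,R15,R3,R6,R7}
Open reservations: ['R11', 'R12', 'R13', 'R14', 'R15', 'R3', 'R6', 'R7'] -> 8

Answer: 8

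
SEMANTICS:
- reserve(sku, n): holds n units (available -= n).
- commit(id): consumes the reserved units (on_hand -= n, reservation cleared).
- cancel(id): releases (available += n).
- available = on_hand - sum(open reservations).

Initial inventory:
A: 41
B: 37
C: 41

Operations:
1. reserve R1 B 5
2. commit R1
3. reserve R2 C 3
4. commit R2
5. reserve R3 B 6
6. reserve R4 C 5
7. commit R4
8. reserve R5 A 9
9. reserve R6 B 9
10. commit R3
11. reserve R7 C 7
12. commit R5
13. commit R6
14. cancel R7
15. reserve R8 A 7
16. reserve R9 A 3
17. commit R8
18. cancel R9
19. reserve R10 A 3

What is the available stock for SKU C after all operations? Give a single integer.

Answer: 33

Derivation:
Step 1: reserve R1 B 5 -> on_hand[A=41 B=37 C=41] avail[A=41 B=32 C=41] open={R1}
Step 2: commit R1 -> on_hand[A=41 B=32 C=41] avail[A=41 B=32 C=41] open={}
Step 3: reserve R2 C 3 -> on_hand[A=41 B=32 C=41] avail[A=41 B=32 C=38] open={R2}
Step 4: commit R2 -> on_hand[A=41 B=32 C=38] avail[A=41 B=32 C=38] open={}
Step 5: reserve R3 B 6 -> on_hand[A=41 B=32 C=38] avail[A=41 B=26 C=38] open={R3}
Step 6: reserve R4 C 5 -> on_hand[A=41 B=32 C=38] avail[A=41 B=26 C=33] open={R3,R4}
Step 7: commit R4 -> on_hand[A=41 B=32 C=33] avail[A=41 B=26 C=33] open={R3}
Step 8: reserve R5 A 9 -> on_hand[A=41 B=32 C=33] avail[A=32 B=26 C=33] open={R3,R5}
Step 9: reserve R6 B 9 -> on_hand[A=41 B=32 C=33] avail[A=32 B=17 C=33] open={R3,R5,R6}
Step 10: commit R3 -> on_hand[A=41 B=26 C=33] avail[A=32 B=17 C=33] open={R5,R6}
Step 11: reserve R7 C 7 -> on_hand[A=41 B=26 C=33] avail[A=32 B=17 C=26] open={R5,R6,R7}
Step 12: commit R5 -> on_hand[A=32 B=26 C=33] avail[A=32 B=17 C=26] open={R6,R7}
Step 13: commit R6 -> on_hand[A=32 B=17 C=33] avail[A=32 B=17 C=26] open={R7}
Step 14: cancel R7 -> on_hand[A=32 B=17 C=33] avail[A=32 B=17 C=33] open={}
Step 15: reserve R8 A 7 -> on_hand[A=32 B=17 C=33] avail[A=25 B=17 C=33] open={R8}
Step 16: reserve R9 A 3 -> on_hand[A=32 B=17 C=33] avail[A=22 B=17 C=33] open={R8,R9}
Step 17: commit R8 -> on_hand[A=25 B=17 C=33] avail[A=22 B=17 C=33] open={R9}
Step 18: cancel R9 -> on_hand[A=25 B=17 C=33] avail[A=25 B=17 C=33] open={}
Step 19: reserve R10 A 3 -> on_hand[A=25 B=17 C=33] avail[A=22 B=17 C=33] open={R10}
Final available[C] = 33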